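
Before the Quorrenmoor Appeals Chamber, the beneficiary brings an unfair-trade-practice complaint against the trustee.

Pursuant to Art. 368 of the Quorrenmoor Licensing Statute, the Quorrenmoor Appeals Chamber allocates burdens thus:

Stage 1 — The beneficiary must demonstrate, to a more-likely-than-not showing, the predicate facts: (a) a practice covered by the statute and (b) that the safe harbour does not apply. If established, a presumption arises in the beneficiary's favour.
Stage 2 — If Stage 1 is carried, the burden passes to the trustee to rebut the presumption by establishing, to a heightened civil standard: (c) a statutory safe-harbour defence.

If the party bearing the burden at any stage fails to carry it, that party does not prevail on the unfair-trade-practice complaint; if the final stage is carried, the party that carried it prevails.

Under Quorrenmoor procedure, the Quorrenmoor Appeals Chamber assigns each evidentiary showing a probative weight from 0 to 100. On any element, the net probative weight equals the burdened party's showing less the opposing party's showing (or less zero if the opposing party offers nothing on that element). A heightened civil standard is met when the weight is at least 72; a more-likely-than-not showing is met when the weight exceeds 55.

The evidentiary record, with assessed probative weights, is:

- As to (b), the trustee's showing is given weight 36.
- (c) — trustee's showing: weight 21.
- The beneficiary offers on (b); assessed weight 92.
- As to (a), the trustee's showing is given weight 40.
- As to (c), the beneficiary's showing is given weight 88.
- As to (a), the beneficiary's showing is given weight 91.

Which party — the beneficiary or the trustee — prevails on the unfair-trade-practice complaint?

At Stage 1 the beneficiary must meet a more-likely-than-not showing (weight exceeds 55): on (a) the weight is 91 less the opposing 40 gives net 51, ≤ 55, so (a) does not meet the standard; on (b) the weight is 92 less the opposing 36 gives net 56, > 55, so (b) meets the standard.
  The beneficiary does not carry Stage 1.
The analysis ends at Stage 1; the trustee prevails.

trustee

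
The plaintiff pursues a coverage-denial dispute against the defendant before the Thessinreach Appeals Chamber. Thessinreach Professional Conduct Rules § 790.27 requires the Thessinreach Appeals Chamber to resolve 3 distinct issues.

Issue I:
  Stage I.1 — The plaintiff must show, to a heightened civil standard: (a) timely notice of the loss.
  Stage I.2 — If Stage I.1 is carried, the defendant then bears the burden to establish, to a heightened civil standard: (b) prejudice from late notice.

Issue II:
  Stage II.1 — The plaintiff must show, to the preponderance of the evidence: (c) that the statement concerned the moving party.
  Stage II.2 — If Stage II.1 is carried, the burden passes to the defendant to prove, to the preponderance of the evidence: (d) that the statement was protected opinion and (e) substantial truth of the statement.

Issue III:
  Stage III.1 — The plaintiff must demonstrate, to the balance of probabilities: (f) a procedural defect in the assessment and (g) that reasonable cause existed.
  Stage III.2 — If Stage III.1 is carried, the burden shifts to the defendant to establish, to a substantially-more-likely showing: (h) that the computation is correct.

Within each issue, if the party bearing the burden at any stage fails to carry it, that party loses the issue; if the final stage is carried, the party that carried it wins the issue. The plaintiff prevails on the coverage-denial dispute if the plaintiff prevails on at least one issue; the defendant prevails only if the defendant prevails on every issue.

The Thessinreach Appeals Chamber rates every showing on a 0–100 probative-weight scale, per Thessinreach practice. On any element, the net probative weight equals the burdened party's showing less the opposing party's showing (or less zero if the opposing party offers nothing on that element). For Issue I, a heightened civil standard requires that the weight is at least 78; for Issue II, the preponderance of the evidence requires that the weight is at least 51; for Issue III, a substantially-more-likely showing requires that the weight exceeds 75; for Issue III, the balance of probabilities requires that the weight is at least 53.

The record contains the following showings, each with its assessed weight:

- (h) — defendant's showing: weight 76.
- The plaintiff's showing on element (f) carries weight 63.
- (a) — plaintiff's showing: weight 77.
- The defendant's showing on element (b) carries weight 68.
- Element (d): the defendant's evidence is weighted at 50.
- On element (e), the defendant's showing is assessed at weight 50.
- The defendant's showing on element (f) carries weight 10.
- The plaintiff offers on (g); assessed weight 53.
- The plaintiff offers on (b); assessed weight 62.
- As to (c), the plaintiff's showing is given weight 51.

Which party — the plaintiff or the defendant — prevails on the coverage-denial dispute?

— Issue I —
Stage I.1 (plaintiff, a heightened civil standard, weight is at least 78): (a) 77 < 78 — fails.
  The plaintiff does not carry Stage I.1.
The defendant prevails on this issue.
— Issue II —
Stage II.1 — burden on plaintiff; standard: the preponderance of the evidence (weight is at least 51).
    (c): 51 ≥ 51 [met]
  All elements met. The burden passes to the defendant.
Stage II.2 — burden on defendant; standard: the preponderance of the evidence (weight is at least 51).
    (d): 50 < 51 [not met]
    (e): 50 < 51 [not met]
  Stage II.2 not carried; the defendant fails its burden.
The analysis ends at Stage II.2; the plaintiff prevails on this issue.
— Issue III —
Stage III.1 — burden on plaintiff; standard: the balance of probabilities (weight is at least 53).
    (f): 63 − 10 = 53 ≥ 53 [met]
    (g): 53 ≥ 53 [met]
  Stage III.1 is satisfied; the onus moves to the defendant.
Stage III.2 — burden on defendant; standard: a substantially-more-likely showing (weight exceeds 75).
    (h): 76 > 75 [met]
  All elements met at the final stage.
Every stage carried; the defendant prevails on this issue.
Per-issue: Issue I → defendant; Issue II → plaintiff; Issue III → defendant. The plaintiff must prevail on at least one issue; overall, the plaintiff prevails.

plaintiff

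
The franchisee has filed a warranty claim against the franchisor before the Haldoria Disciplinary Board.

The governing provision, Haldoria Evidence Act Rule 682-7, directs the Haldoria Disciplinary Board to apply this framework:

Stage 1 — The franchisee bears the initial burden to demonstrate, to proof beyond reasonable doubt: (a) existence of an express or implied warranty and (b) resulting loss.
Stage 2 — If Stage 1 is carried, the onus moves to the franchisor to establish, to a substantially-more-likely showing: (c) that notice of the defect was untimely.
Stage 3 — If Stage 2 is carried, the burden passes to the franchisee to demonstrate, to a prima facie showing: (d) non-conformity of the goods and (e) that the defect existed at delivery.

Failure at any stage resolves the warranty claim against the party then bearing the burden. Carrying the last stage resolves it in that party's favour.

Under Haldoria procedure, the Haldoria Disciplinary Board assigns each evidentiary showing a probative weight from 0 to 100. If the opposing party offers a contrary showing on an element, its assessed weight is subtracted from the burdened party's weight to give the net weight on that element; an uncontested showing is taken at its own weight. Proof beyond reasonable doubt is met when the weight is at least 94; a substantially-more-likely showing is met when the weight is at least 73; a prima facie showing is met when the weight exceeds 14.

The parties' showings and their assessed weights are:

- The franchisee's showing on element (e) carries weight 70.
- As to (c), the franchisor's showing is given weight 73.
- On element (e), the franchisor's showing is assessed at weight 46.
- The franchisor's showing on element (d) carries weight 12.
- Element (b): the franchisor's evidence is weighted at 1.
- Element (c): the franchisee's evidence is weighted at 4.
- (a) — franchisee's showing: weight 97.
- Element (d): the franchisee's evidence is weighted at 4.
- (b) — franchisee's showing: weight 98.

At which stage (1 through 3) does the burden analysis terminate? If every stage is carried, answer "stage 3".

Stage 1 — burden on franchisee; standard: proof beyond reasonable doubt (weight is at least 94).
    (a): 97 ≥ 94 [met]
    (b): 98 − 1 = 97 ≥ 94 [met]
  All elements met. The burden passes to the franchisor.
Stage 2 — burden on franchisor; standard: a substantially-more-likely showing (weight is at least 73).
    (c): 73 − 4 = 69 < 73 [not met]
  Not every element is met, so the franchisor fails to carry Stage 2.
The franchisee prevails.

stage 2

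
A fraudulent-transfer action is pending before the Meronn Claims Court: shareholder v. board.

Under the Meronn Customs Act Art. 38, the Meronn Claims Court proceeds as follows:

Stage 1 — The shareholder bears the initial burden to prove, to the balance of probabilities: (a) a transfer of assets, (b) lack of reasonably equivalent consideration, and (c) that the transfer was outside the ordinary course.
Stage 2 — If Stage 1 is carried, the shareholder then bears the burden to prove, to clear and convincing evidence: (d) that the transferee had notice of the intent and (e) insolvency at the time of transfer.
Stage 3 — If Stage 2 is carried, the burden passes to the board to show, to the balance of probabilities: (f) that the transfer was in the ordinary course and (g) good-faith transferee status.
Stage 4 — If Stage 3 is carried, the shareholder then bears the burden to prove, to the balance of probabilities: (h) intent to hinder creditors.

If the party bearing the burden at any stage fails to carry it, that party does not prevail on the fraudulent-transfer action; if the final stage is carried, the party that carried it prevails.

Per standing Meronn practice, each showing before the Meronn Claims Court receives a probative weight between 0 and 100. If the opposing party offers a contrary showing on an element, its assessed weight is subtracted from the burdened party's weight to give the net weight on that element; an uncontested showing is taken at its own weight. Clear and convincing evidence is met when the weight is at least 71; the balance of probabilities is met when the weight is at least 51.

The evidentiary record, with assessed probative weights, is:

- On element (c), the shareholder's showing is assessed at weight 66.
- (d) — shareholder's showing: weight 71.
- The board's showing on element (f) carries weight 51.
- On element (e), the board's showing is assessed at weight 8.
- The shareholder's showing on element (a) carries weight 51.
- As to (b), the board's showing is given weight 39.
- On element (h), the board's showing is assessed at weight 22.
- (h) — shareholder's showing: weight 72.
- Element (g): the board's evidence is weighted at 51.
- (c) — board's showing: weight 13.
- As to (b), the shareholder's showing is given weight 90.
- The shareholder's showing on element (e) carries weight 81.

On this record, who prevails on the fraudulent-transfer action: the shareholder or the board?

At Stage 1 the shareholder must meet the balance of probabilities (weight is at least 51): on (a) the weight is 51, ≥ 51, so (a) meets the standard; on (b) the weight is 90 less the opposing 39 gives net 51, ≥ 51, so (b) meets the standard; on (c) the weight is 66 less the opposing 13 gives net 53, which does reach 51, so (c) meets the standard.
  All elements met. The shareholder retains the burden for Stage 2.
At Stage 2 the shareholder must meet clear and convincing evidence (weight is at least 71): on (d) the weight is 71, which does reach 71, so (d) meets the standard; on (e) the weight is 81 less the opposing 8 gives net 73, ≥ 71, so (e) meets the standard.
  Stage 2 carried; the burden shifts to the board.
At Stage 3 the board must meet the balance of probabilities (weight is at least 51): on (f) the weight is 51, which does reach 51, so (f) meets the standard; on (g) the weight is 51, ≥ 51, so (g) meets the standard.
  Stage 3 carried; the burden shifts to the shareholder.
At Stage 4 the shareholder must meet the balance of probabilities (weight is at least 51): on (h) the weight is 72 less the opposing 22 gives net 50, < 51, so (h) does not meet the standard.
  Stage 4 not carried; the shareholder fails its burden.
So the board prevails.

board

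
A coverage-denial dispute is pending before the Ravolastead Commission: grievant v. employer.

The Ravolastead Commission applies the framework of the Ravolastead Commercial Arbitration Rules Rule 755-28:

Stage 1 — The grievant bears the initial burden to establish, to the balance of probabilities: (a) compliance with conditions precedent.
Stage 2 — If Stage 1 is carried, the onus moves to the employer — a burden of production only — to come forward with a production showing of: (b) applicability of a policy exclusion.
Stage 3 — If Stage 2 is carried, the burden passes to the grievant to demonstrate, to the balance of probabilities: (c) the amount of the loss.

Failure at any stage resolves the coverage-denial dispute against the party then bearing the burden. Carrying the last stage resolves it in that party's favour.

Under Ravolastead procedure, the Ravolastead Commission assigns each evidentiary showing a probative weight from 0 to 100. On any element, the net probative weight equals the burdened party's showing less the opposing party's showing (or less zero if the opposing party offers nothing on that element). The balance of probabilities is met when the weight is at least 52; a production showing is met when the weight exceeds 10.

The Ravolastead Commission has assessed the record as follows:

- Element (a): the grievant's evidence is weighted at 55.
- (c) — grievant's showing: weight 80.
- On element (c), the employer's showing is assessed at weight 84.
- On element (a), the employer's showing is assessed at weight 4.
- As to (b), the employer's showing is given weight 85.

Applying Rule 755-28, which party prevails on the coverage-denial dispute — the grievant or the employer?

Stage 1 (grievant, the balance of probabilities, weight is at least 52): (a) net 55−4=51 < 52 — fails.
  The grievant does not carry Stage 1.
So the employer prevails.

employer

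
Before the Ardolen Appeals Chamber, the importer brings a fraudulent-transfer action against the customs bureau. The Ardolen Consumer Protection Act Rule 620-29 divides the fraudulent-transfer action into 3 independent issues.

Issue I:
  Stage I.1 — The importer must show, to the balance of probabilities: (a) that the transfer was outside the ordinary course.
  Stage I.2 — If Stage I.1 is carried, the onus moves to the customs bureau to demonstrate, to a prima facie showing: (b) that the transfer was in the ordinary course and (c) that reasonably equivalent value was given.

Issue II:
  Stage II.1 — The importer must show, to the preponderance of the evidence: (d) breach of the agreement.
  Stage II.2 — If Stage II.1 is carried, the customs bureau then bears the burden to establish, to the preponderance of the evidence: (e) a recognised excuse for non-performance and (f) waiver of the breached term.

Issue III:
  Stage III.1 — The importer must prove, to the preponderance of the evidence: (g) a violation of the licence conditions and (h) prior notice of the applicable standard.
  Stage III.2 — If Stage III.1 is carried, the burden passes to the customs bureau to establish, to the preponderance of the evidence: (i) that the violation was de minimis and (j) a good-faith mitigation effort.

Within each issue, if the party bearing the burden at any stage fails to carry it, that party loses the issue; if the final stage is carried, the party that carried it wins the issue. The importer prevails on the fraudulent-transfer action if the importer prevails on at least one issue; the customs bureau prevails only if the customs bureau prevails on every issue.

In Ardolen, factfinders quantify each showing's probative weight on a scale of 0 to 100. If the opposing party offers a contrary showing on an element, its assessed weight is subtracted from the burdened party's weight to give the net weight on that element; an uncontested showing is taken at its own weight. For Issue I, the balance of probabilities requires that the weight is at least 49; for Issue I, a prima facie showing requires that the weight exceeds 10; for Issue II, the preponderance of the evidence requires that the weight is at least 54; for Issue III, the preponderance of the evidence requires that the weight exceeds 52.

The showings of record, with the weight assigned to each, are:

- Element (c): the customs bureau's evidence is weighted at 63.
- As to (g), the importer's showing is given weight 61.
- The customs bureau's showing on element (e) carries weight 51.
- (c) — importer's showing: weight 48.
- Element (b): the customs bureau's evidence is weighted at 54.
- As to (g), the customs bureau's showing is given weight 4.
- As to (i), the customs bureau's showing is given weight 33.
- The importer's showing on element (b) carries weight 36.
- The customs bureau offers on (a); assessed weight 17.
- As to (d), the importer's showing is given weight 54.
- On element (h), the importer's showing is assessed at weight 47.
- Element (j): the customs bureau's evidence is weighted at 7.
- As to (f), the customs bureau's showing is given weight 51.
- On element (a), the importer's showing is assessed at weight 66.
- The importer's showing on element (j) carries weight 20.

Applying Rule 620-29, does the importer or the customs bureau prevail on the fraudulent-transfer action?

importer

— Issue I —
Stage I.1 (importer, the balance of probabilities, weight is at least 49): (a) net 66−17=49 ≥ 49 — meets.
  Stage I.1 is satisfied; the onus moves to the customs bureau.
Stage I.2 (customs bureau, a prima facie showing, weight exceeds 10): (b) net 54−36=18 > 10 — meets; (c) net 63−48=15 > 10 — meets.
  Stage I.2 carried; the final stage is satisfied.
All stages carried — the customs bureau prevails on this issue.
— Issue II —
At Stage II.1 the importer must meet the preponderance of the evidence (weight is at least 54): on (d) the weight is 54, ≥ 54, so (d) meets the standard.
  Stage II.1 is satisfied; the onus moves to the customs bureau.
At Stage II.2 the customs bureau must meet the preponderance of the evidence (weight is at least 54): on (e) the weight is 51, < 54, so (e) does not meet the standard; on (f) the weight is 51, < 54, so (f) does not meet the standard.
  The customs bureau does not carry Stage II.2.
The importer prevails on this issue.
— Issue III —
At Stage III.1 the importer must meet the preponderance of the evidence (weight exceeds 52): on (g) the weight is 61 less the opposing 4 gives net 57, which does exceed 52, so (g) meets the standard; on (h) the weight is 47, ≤ 52, so (h) does not meet the standard.
  Not every element is met, so the importer fails to carry Stage III.1.
The analysis ends at Stage III.1; the customs bureau prevails on this issue.
Per-issue: Issue I → customs bureau; Issue II → importer; Issue III → customs bureau. The importer must prevail on at least one issue; overall, the importer prevails.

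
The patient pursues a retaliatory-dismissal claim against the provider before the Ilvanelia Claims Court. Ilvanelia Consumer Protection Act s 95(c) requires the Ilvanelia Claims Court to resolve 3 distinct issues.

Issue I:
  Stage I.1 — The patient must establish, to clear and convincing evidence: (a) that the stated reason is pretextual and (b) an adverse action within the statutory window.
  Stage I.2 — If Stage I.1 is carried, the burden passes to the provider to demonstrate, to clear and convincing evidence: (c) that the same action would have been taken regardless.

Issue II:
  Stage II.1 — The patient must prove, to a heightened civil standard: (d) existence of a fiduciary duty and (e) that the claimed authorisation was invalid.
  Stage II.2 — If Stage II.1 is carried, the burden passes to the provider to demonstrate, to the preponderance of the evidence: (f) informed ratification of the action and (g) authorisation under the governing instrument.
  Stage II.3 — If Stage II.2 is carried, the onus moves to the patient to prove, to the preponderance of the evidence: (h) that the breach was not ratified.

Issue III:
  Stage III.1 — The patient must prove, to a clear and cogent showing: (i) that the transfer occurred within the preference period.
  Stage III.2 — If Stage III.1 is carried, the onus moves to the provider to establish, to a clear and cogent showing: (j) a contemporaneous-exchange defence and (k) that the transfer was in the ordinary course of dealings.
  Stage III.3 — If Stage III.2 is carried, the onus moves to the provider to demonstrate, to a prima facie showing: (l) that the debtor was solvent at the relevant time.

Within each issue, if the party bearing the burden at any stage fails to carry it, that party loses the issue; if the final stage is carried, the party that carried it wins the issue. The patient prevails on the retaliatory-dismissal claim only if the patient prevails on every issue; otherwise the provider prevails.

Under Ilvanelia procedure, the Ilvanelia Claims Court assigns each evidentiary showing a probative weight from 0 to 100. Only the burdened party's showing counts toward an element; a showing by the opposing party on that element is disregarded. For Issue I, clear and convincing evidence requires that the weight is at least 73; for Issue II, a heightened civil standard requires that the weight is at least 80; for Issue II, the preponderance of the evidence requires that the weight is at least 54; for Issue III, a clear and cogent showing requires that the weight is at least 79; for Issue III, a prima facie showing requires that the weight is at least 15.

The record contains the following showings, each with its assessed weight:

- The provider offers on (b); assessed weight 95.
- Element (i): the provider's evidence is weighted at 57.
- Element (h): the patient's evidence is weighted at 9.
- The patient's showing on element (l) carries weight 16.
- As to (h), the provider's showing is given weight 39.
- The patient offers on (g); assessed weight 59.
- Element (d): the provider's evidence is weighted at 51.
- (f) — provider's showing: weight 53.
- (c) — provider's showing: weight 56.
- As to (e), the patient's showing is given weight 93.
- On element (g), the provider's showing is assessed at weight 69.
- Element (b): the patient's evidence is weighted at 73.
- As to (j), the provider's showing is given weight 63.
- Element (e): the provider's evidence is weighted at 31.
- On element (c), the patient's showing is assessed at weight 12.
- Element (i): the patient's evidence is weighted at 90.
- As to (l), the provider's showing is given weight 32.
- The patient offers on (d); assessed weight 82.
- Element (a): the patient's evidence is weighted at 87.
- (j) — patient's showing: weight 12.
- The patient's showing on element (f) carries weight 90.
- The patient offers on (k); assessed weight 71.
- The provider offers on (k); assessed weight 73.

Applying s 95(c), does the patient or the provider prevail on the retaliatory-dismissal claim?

patient

— Issue I —
Stage I.1 — burden on patient; standard: clear and convincing evidence (weight is at least 73).
    (a): 87 ≥ 73 [met]
    (b): 73 (provider's 95 disregarded) ≥ 73 [met]
  Stage I.1 carried; the burden shifts to the provider.
Stage I.2 — burden on provider; standard: clear and convincing evidence (weight is at least 73).
    (c): 56 (patient's 12 disregarded) < 73 [not met]
  The provider does not carry Stage I.2.
The patient prevails on this issue.
— Issue II —
At Stage II.1 the patient must meet a heightened civil standard (weight is at least 80): on (d) the weight is 82 (the provider's 51 is given no effect), which does reach 80, so (d) meets the standard; on (e) the weight is 93 (the provider's 31 is given no effect), which does reach 80, so (e) meets the standard.
  The patient carries Stage II.1; the provider now bears the burden.
At Stage II.2 the provider must meet the preponderance of the evidence (weight is at least 54): on (f) the weight is 53 (the patient's 90 is given no effect), which does not reach 54, so (f) does not meet the standard; on (g) the weight is 69 (the patient's 59 is given no effect), which does reach 54, so (g) meets the standard.
  Stage II.2 not carried; the provider fails its burden.
So the patient prevails on this issue.
— Issue III —
Stage III.1 — burden on patient; standard: a clear and cogent showing (weight is at least 79).
    (i): 90 (provider's 57 disregarded) ≥ 79 [met]
  All elements met. The burden passes to the provider.
Stage III.2 — burden on provider; standard: a clear and cogent showing (weight is at least 79).
    (j): 63 (patient's 12 disregarded) < 79 [not met]
    (k): 73 (patient's 71 disregarded) < 79 [not met]
  Stage III.2 not carried; the provider fails its burden.
So the patient prevails on this issue.
Per-issue: Issue I → patient; Issue II → patient; Issue III → patient. The patient must prevail on every issue; overall, the patient prevails.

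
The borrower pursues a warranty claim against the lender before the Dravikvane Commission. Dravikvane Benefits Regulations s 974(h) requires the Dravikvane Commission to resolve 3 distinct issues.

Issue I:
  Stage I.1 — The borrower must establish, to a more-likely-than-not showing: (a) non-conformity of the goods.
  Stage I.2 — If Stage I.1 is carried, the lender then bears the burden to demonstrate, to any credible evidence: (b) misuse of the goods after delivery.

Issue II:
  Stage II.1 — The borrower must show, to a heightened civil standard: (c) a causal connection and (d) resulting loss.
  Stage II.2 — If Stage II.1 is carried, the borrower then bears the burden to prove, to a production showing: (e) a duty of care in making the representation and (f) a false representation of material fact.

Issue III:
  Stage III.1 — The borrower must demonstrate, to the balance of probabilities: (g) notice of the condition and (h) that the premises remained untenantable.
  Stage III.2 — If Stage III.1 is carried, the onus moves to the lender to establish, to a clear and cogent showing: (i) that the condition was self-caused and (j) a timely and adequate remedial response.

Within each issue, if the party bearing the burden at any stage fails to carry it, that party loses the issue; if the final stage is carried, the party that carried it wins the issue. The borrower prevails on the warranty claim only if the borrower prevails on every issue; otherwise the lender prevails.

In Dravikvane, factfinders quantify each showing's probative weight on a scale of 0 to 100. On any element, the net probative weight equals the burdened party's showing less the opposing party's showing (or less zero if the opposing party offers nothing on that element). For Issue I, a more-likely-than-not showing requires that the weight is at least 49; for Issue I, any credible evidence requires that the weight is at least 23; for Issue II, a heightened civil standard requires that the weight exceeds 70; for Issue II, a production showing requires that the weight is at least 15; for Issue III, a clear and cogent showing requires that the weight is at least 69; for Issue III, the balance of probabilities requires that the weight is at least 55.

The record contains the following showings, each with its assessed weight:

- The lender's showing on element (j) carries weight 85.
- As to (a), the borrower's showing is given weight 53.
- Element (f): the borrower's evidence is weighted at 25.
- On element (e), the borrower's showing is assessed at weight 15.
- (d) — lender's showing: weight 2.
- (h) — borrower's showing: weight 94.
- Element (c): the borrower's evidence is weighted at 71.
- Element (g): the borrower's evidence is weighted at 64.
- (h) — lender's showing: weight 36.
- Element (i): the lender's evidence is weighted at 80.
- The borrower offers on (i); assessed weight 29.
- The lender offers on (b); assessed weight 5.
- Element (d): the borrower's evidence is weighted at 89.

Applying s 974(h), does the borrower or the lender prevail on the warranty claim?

— Issue I —
Stage I.1 (borrower, a more-likely-than-not showing, weight is at least 49): (a) 53 ≥ 49 — meets.
  The borrower carries Stage I.1; the lender now bears the burden.
Stage I.2 (lender, any credible evidence, weight is at least 23): (b) 5 < 23 — fails.
  Stage I.2 not carried; the lender fails its burden.
The borrower prevails on this issue.
— Issue II —
Stage II.1 — burden on borrower; standard: a heightened civil standard (weight exceeds 70).
    (c): 71 > 70 [met]
    (d): 89 − 2 = 87 > 70 [met]
  All elements met. The borrower retains the burden for Stage II.2.
Stage II.2 — burden on borrower; standard: a production showing (weight is at least 15).
    (e): 15 ≥ 15 [met]
    (f): 25 ≥ 15 [met]
  All elements met at the final stage.
Every stage carried; the borrower prevails on this issue.
— Issue III —
Stage III.1 — burden on borrower; standard: the balance of probabilities (weight is at least 55).
    (g): 64 ≥ 55 [met]
    (h): 94 − 36 = 58 ≥ 55 [met]
  Stage III.1 is satisfied; the onus moves to the lender.
Stage III.2 — burden on lender; standard: a clear and cogent showing (weight is at least 69).
    (i): 80 − 29 = 51 < 69 [not met]
    (j): 85 ≥ 69 [met]
  The lender does not carry Stage III.2.
The analysis ends at Stage III.2; the borrower prevails on this issue.
Per-issue: Issue I → borrower; Issue II → borrower; Issue III → borrower. The borrower must prevail on every issue; overall, the borrower prevails.

borrower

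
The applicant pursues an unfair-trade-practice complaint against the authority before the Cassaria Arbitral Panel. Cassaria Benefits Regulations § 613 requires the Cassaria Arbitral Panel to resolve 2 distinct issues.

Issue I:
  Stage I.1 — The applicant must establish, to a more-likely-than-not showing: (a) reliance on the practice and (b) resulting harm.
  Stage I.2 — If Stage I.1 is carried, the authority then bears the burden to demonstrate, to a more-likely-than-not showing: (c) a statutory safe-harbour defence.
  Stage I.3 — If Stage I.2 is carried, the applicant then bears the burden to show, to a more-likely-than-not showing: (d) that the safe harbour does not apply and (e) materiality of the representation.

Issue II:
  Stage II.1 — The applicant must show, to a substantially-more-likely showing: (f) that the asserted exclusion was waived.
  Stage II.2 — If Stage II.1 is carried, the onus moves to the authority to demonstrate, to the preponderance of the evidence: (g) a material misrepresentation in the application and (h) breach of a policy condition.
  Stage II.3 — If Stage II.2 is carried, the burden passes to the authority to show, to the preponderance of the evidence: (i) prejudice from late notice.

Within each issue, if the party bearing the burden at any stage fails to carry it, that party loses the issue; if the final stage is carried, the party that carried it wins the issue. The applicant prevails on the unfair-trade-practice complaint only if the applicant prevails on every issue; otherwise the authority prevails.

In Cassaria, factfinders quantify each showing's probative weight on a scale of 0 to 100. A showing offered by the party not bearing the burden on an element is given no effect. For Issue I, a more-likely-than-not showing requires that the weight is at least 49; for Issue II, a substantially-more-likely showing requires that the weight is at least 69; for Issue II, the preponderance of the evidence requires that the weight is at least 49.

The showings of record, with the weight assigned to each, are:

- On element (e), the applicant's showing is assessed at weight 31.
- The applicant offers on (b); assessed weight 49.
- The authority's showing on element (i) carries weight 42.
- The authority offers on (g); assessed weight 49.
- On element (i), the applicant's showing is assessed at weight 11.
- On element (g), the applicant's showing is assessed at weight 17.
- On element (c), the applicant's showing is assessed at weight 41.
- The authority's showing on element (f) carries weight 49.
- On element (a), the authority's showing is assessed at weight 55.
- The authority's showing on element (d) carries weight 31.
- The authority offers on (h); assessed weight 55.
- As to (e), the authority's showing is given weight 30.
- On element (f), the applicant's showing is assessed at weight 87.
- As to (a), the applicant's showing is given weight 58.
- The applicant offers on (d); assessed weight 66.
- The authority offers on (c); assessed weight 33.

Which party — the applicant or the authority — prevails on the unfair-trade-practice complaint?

applicant

— Issue I —
Stage I.1 (applicant, a more-likely-than-not showing, weight is at least 49): (a) 58 (authority's 55 disregarded) ≥ 49 — meets; (b) 49 ≥ 49 — meets.
  Stage I.1 is satisfied; the onus moves to the authority.
Stage I.2 (authority, a more-likely-than-not showing, weight is at least 49): (c) 33 (applicant's 41 disregarded) < 49 — fails.
  Stage I.2 not carried; the authority fails its burden.
The applicant prevails on this issue.
— Issue II —
Stage II.1 — burden on applicant; standard: a substantially-more-likely showing (weight is at least 69).
    (f): 87 (authority's 49 disregarded) ≥ 69 [met]
  Stage II.1 carried; the burden shifts to the authority.
Stage II.2 — burden on authority; standard: the preponderance of the evidence (weight is at least 49).
    (g): 49 (applicant's 17 disregarded) ≥ 49 [met]
    (h): 55 ≥ 49 [met]
  Stage II.2 carried; the burden remains with the authority.
Stage II.3 — burden on authority; standard: the preponderance of the evidence (weight is at least 49).
    (i): 42 (applicant's 11 disregarded) < 49 [not met]
  Not every element is met, so the authority fails to carry Stage II.3.
So the applicant prevails on this issue.
Per-issue: Issue I → applicant; Issue II → applicant. The applicant must prevail on every issue; overall, the applicant prevails.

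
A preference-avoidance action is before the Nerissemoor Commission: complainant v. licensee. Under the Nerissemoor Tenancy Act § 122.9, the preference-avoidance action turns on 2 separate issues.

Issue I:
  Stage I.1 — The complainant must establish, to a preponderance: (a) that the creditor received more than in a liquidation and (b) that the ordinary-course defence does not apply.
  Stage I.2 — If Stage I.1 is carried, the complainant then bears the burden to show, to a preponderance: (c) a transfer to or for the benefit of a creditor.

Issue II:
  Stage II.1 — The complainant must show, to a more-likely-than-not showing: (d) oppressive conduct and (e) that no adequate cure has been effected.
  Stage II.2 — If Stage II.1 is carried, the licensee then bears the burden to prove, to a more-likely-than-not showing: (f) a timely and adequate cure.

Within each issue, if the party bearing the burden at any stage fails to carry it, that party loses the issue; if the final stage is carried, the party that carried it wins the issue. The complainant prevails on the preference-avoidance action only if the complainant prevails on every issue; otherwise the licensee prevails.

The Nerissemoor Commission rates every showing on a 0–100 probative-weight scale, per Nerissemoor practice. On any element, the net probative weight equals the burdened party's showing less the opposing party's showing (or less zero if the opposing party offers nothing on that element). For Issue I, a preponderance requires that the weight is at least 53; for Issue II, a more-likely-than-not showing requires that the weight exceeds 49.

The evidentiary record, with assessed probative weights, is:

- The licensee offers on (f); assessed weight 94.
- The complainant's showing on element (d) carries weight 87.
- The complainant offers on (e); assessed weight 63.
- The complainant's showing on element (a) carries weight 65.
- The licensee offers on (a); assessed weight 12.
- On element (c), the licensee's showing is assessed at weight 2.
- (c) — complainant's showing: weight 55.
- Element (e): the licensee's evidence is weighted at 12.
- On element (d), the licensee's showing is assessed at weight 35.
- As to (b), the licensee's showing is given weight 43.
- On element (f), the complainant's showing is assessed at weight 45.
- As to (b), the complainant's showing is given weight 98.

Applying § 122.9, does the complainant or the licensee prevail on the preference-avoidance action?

— Issue I —
Stage I.1 — burden on complainant; standard: a preponderance (weight is at least 53).
    (a): 65 − 12 = 53 ≥ 53 [met]
    (b): 98 − 43 = 55 ≥ 53 [met]
  Stage I.1 carried; the burden remains with the complainant.
Stage I.2 — burden on complainant; standard: a preponderance (weight is at least 53).
    (c): 55 − 2 = 53 ≥ 53 [met]
  The complainant carries the last stage.
Every stage carried; the complainant prevails on this issue.
— Issue II —
Stage II.1 (complainant, a more-likely-than-not showing, weight exceeds 49): (d) net 87−35=52 > 49 — meets; (e) net 63−12=51 > 49 — meets.
  All elements met. The burden passes to the licensee.
Stage II.2 (licensee, a more-likely-than-not showing, weight exceeds 49): (f) net 94−45=49 ≤ 49 — fails.
  Stage II.2 not carried; the licensee fails its burden.
So the complainant prevails on this issue.
Per-issue: Issue I → complainant; Issue II → complainant. The complainant must prevail on every issue; overall, the complainant prevails.

complainant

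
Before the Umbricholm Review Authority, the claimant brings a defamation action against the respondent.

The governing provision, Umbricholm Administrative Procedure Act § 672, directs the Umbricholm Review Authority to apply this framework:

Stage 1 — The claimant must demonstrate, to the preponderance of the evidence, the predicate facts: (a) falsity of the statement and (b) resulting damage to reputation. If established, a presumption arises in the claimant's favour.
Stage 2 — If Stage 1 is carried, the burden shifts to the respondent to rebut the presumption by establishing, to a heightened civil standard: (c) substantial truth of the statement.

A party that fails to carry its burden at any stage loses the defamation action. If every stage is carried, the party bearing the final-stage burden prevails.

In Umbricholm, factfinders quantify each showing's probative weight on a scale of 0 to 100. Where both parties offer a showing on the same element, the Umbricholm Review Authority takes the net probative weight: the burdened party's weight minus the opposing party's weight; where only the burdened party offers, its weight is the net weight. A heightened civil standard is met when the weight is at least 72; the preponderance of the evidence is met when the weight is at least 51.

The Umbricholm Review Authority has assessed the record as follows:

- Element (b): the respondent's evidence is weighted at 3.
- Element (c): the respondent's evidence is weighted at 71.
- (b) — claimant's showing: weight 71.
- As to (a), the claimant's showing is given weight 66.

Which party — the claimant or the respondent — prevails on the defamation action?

Stage 1 — burden on claimant; standard: the preponderance of the evidence (weight is at least 51).
    (a): 66 ≥ 51 [met]
    (b): 71 − 3 = 68 ≥ 51 [met]
  Stage 1 is satisfied; the onus moves to the respondent.
Stage 2 — burden on respondent; standard: a heightened civil standard (weight is at least 72).
    (c): 71 < 72 [not met]
  Stage 2 not carried; the respondent fails its burden.
The analysis ends at Stage 2; the claimant prevails.

claimant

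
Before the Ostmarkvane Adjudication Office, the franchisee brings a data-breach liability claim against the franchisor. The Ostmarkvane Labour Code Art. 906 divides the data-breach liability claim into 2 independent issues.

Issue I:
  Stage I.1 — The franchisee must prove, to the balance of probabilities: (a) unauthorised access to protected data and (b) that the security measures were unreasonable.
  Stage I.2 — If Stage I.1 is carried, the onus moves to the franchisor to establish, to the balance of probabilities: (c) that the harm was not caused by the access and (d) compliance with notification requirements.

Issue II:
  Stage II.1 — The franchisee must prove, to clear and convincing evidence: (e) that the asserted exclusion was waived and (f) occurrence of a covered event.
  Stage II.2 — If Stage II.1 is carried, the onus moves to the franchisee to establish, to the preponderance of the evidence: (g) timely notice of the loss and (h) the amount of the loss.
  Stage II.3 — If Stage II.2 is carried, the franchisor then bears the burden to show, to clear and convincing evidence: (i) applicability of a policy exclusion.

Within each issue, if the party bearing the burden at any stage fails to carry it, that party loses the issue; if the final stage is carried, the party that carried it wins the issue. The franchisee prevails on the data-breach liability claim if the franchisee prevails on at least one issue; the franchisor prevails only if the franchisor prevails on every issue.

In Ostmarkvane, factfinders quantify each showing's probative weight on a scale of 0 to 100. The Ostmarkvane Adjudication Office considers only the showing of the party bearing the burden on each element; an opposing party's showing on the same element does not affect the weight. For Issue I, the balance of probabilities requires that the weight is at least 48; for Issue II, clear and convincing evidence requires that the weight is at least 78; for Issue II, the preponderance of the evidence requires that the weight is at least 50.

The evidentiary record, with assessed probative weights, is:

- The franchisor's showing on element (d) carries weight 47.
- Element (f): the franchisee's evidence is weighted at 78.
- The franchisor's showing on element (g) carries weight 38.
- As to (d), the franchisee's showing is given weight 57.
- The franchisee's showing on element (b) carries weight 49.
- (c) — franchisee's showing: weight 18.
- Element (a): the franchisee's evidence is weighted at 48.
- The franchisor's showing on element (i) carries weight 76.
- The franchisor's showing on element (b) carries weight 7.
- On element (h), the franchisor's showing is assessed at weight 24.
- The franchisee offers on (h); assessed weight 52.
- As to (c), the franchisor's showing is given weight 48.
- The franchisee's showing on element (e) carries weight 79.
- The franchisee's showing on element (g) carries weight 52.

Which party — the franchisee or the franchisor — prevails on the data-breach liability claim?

— Issue I —
Stage I.1 (franchisee, the balance of probabilities, weight is at least 48): (a) 48 ≥ 48 — meets; (b) 49 (franchisor's 7 disregarded) ≥ 48 — meets.
  Stage I.1 is satisfied; the onus moves to the franchisor.
Stage I.2 (franchisor, the balance of probabilities, weight is at least 48): (c) 48 (franchisee's 18 disregarded) ≥ 48 — meets; (d) 47 (franchisee's 57 disregarded) < 48 — fails.
  Not every element is met, so the franchisor fails to carry Stage I.2.
The analysis ends at Stage I.2; the franchisee prevails on this issue.
— Issue II —
Stage II.1 (franchisee, clear and convincing evidence, weight is at least 78): (e) 79 ≥ 78 — meets; (f) 78 ≥ 78 — meets.
  Stage II.1 carried; the burden remains with the franchisee.
Stage II.2 (franchisee, the preponderance of the evidence, weight is at least 50): (g) 52 (franchisor's 38 disregarded) ≥ 50 — meets; (h) 52 (franchisor's 24 disregarded) ≥ 50 — meets.
  Stage II.2 is satisfied; the onus moves to the franchisor.
Stage II.3 (franchisor, clear and convincing evidence, weight is at least 78): (i) 76 < 78 — fails.
  Not every element is met, so the franchisor fails to carry Stage II.3.
The franchisee prevails on this issue.
Per-issue: Issue I → franchisee; Issue II → franchisee. The franchisee must prevail on at least one issue; overall, the franchisee prevails.

franchisee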